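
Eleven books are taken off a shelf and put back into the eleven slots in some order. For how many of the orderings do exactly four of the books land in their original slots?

611820

Pick the 4 fixed positions: C(11,4) = 330 ways.
The other 7 form a derangement: !7 = 1854.
Total: 330 × 1854 = 611820.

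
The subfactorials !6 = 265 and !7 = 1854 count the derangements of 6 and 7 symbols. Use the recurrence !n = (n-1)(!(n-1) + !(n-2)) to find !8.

!8 = (8-1)·(!7 + !6) = 7·(1854 + 265) = 7·2119 = 14833.

14833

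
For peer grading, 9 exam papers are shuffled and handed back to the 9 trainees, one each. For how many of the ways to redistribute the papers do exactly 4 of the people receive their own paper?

5544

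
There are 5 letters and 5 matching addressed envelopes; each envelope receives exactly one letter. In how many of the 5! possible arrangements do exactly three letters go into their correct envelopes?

10

Choose which 3 of the 5 are fixed: C(5,3) = 10.
The remaining 2 must be deranged: !2 = 1.
Total: 10 × 1 = 10.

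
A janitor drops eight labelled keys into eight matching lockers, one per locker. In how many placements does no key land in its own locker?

14833

!8 = 8! · Σ_{k=0}^{8} (-1)^k/k!
= 8! - 8!/1! + 8!/2! - 8!/3! + 8!/4! - 8!/5! + 8!/6! - 8!/7! + 8!/8!
= 40320 - 40320 + 20160 - 6720 + 1680 - 336 + 56 - 8 + 1
= 14833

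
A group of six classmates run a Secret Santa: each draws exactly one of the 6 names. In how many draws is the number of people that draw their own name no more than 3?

704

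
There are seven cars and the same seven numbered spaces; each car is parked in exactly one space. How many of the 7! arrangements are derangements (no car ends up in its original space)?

1854

The number of derangements of 7 is !7 = Σ_{k=0}^{7} (-1)^k·7!/k!
= 7! - 7!/1! + 7!/2! - 7!/3! + 7!/4! - 7!/5! + 7!/6! - 7!/7!
= 5040 - 5040 + 2520 - 840 + 210 - 42 + 7 - 1
= 1854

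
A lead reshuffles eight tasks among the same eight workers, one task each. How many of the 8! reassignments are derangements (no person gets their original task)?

14833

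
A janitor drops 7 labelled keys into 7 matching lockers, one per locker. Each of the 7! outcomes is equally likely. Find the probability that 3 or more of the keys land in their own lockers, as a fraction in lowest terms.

407/5040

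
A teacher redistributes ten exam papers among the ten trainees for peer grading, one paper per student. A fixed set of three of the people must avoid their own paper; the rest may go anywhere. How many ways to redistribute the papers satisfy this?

Let A_j be the event that the j-th constrained one is fixed. By inclusion-exclusion over the 3 events:
Σ_{j=0}^{3} (-1)^j C(3,j)(10-j)!
= C(3,0)·10! - C(3,1)·9! + C(3,2)·8! - C(3,3)·7!
= 3628800 - 1088640 + 120960 - 5040
= 2656080

2656080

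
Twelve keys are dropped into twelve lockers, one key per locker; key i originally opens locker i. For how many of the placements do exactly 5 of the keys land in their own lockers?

1468368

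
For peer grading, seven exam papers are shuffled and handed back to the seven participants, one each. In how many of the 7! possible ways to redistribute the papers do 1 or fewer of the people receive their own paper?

3709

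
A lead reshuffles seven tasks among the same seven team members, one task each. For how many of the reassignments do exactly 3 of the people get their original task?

315

Choose which 3 of the 7 are fixed: C(7,3) = 35.
The remaining 4 must be deranged: !4 = 9.
Total: 35 × 9 = 315.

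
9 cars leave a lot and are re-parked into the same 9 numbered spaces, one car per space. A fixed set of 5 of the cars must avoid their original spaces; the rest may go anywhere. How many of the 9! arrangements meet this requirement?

205056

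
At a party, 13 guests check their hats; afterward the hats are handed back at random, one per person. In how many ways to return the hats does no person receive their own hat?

2290792932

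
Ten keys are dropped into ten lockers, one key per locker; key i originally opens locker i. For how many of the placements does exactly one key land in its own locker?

Pick the single fixed position: C(10,1) = 10 ways.
The other 9 form a derangement: !9 = 133496.
Total: 10 × 133496 = 1334960.

1334960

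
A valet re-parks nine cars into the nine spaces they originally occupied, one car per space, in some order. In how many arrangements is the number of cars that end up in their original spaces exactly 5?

1134

Pick the 5 fixed positions: C(9,5) = 126 ways.
The remaining 4 must be deranged: !4 = 9.
Total: 126 × 9 = 1134.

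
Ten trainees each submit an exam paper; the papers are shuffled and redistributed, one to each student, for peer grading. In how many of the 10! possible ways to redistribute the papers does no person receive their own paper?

1334961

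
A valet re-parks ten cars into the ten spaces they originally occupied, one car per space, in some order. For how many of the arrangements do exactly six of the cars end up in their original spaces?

1890

Choose which 6 of the 10 are fixed: C(10,6) = 210.
The remaining 4 must be deranged: !4 = 9.
Total: 210 × 9 = 1890.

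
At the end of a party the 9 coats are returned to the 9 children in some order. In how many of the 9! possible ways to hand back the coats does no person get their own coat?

133496

The number of derangements of 9 is !9 = Σ_{k=0}^{9} (-1)^k·9!/k!
= 9! - 9!/1! + 9!/2! - 9!/3! + 9!/4! - 9!/5! + 9!/6! - 9!/7! + 9!/8! - 9!/9!
= 362880 - 362880 + 181440 - 60480 + 15120 - 3024 + 504 - 72 + 9 - 1
= 133496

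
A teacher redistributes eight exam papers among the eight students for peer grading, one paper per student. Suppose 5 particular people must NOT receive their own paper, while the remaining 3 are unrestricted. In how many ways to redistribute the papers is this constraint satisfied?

Inclusion-exclusion on the 5 forbidden self-matches:
Σ_{j=0}^{5} (-1)^j C(5,j)(8-j)!
= C(5,0)·8! - C(5,1)·7! + C(5,2)·6! - C(5,3)·5! + C(5,4)·4! - C(5,5)·3!
= 40320 - 25200 + 7200 - 1200 + 120 - 6
= 21234

21234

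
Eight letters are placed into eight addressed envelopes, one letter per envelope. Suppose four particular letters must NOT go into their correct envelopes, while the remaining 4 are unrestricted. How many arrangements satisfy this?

24024

Let A_j be the event that the j-th constrained one is fixed. By inclusion-exclusion over the 4 events:
Σ_{j=0}^{4} (-1)^j C(4,j)(8-j)!
= C(4,0)·8! - C(4,1)·7! + C(4,2)·6! - C(4,3)·5! + C(4,4)·4!
= 40320 - 20160 + 4320 - 480 + 24
= 24024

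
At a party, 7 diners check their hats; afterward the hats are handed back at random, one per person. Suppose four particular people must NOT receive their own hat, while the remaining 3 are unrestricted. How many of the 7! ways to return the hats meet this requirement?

2790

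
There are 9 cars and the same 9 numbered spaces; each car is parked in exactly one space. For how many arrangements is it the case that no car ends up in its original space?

133496

The subfactorial !9 = [9!/e] (nearest integer).
9! = 362880, and 362880/e ≈ 133496.09, so !9 = 133496.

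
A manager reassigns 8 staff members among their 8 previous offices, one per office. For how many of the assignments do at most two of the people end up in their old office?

37085

# with exactly i fixed is C(8,i)·!(8-i); sum over i=0..2:
  i=0: C(8,0)·!8 = 1·14833 = 14833
  i=1: C(8,1)·!7 = 8·1854 = 14832
  i=2: C(8,2)·!6 = 28·265 = 7420
Total = 37085.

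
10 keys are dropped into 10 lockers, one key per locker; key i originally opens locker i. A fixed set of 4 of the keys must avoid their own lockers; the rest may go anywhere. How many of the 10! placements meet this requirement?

2399760

Inclusion-exclusion on the 4 forbidden self-matches:
Σ_{j=0}^{4} (-1)^j C(4,j)(10-j)!
= C(4,0)·10! - C(4,1)·9! + C(4,2)·8! - C(4,3)·7! + C(4,4)·6!
= 3628800 - 1451520 + 241920 - 20160 + 720
= 2399760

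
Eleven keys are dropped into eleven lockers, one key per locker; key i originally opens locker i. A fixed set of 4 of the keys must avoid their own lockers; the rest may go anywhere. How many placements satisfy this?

27422640

Let A_j be the event that the j-th constrained one is fixed. By inclusion-exclusion over the 4 events:
Σ_{j=0}^{4} (-1)^j C(4,j)(11-j)!
= C(4,0)·11! - C(4,1)·10! + C(4,2)·9! - C(4,3)·8! + C(4,4)·7!
= 39916800 - 14515200 + 2177280 - 161280 + 5040
= 27422640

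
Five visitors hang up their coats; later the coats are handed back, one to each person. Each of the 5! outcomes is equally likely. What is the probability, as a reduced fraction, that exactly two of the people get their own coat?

1/6

Favorable outcomes: C(5,2)·!3 = 10·2 = 20.
Total outcomes: 5! = 120.
Probability = 20/120 = 1/6.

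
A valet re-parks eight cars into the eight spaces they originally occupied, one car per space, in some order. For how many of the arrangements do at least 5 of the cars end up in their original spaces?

141

# with exactly i fixed is C(8,i)·!(8-i); sum over i=5..8:
  i=5: C(8,5)·!3 = 56·2 = 112
  i=6: C(8,6)·!2 = 28·1 = 28
  i=7: C(8,7)·!1 = 8·0 = 0
  i=8: C(8,8)·!0 = 1·1 = 1
Total = 141.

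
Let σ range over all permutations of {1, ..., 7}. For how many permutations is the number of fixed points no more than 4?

5018

# with exactly i fixed is C(7,i)·!(7-i); sum over i=0..4:
  i=0: C(7,0)·!7 = 1·1854 = 1854
  i=1: C(7,1)·!6 = 7·265 = 1855
  i=2: C(7,2)·!5 = 21·44 = 924
  i=3: C(7,3)·!4 = 35·9 = 315
  i=4: C(7,4)·!3 = 35·2 = 70
Total = 5018.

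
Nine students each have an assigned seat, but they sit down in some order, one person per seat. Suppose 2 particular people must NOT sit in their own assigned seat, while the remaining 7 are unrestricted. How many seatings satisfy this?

287280

Let A_j be the event that the j-th constrained one is fixed. By inclusion-exclusion over the 2 events:
Σ_{j=0}^{2} (-1)^j C(2,j)(9-j)!
= C(2,0)·9! - C(2,1)·8! + C(2,2)·7!
= 362880 - 80640 + 5040
= 287280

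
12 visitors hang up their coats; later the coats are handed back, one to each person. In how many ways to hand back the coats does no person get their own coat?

176214841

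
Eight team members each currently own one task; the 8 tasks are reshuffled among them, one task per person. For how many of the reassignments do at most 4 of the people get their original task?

40179

Sum C(8,i)·!(8-i) for i = 0..4:
  i=0: C(8,0)·!8 = 1·14833 = 14833
  i=1: C(8,1)·!7 = 8·1854 = 14832
  i=2: C(8,2)·!6 = 28·265 = 7420
  i=3: C(8,3)·!5 = 56·44 = 2464
  i=4: C(8,4)·!4 = 70·9 = 630
Total = 40179.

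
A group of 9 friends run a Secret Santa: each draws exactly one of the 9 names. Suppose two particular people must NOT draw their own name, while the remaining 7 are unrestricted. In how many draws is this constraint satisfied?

Let A_j be the event that the j-th constrained one is fixed. By inclusion-exclusion over the 2 events:
Σ_{j=0}^{2} (-1)^j C(2,j)(9-j)!
= C(2,0)·9! - C(2,1)·8! + C(2,2)·7!
= 362880 - 80640 + 5040
= 287280

287280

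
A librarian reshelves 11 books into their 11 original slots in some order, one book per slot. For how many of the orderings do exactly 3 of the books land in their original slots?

2447445

Pick the 3 fixed positions: C(11,3) = 165 ways.
The remaining 8 must be deranged: !8 = 14833.
Total: 165 × 14833 = 2447445.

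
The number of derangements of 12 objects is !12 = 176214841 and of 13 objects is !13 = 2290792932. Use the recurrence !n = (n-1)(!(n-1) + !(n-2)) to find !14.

32071101049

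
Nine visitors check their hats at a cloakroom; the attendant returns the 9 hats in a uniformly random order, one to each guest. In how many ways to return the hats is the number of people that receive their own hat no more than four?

361541

Sum C(9,i)·!(9-i) for i = 0..4:
  i=0: C(9,0)·!9 = 1·133496 = 133496
  i=1: C(9,1)·!8 = 9·14833 = 133497
  i=2: C(9,2)·!7 = 36·1854 = 66744
  i=3: C(9,3)·!6 = 84·265 = 22260
  i=4: C(9,4)·!5 = 126·44 = 5544
Total = 361541.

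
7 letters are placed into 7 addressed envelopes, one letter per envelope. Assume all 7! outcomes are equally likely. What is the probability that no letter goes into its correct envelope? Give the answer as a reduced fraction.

Favorable outcomes: !7 = 1854.
Total outcomes: 7! = 5040.
Probability = 1854/5040 = 103/280.

103/280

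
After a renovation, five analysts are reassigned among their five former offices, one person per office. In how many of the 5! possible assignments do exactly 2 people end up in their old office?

20

Pick the 2 fixed positions: C(5,2) = 10 ways.
The remaining 3 must be deranged: !3 = 2.
Total: 10 × 2 = 20.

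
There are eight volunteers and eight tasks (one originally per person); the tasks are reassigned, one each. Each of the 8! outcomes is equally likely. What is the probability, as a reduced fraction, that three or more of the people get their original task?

647/8064

Favorable outcomes: Σ_{i≥3} C(8,i)·!(8-i) = 56·44 + 70·9 + 56·2 + 28·1 + 8·0 + 1·1 = 3235.
Total outcomes: 8! = 40320.
Probability = 3235/40320 = 647/8064.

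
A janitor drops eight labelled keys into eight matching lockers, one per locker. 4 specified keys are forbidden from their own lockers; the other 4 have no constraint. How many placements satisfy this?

24024

Inclusion-exclusion on the 4 forbidden self-matches:
Σ_{j=0}^{4} (-1)^j C(4,j)(8-j)!
= C(4,0)·8! - C(4,1)·7! + C(4,2)·6! - C(4,3)·5! + C(4,4)·4!
= 40320 - 20160 + 4320 - 480 + 24
= 24024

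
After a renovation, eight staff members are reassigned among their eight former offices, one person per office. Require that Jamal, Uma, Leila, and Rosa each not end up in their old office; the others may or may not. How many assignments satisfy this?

24024

Inclusion-exclusion on the 4 forbidden self-matches:
Σ_{j=0}^{4} (-1)^j C(4,j)(8-j)!
= C(4,0)·8! - C(4,1)·7! + C(4,2)·6! - C(4,3)·5! + C(4,4)·4!
= 40320 - 20160 + 4320 - 480 + 24
= 24024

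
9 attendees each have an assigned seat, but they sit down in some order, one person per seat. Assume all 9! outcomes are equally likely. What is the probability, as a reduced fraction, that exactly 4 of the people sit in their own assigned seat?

11/720

Favorable outcomes: C(9,4)·!5 = 126·44 = 5544.
Total outcomes: 9! = 362880.
Probability = 5544/362880 = 11/720.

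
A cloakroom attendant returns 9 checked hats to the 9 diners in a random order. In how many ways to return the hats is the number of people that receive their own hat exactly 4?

Choose which 4 of the 9 are fixed: C(9,4) = 126.
The other 5 form a derangement: !5 = 44.
Total: 126 × 44 = 5544.

5544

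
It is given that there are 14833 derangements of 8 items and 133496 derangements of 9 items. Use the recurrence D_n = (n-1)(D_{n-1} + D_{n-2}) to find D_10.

1334961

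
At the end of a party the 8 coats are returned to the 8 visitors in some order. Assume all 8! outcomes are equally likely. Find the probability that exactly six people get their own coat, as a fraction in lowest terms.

Favorable outcomes: C(8,6)·!2 = 28·1 = 28.
Total outcomes: 8! = 40320.
Probability = 28/40320 = 1/1440.

1/1440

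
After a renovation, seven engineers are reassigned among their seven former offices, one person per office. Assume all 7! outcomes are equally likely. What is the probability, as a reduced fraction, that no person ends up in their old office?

103/280

Favorable outcomes: !7 = 1854.
Total outcomes: 7! = 5040.
Probability = 1854/5040 = 103/280.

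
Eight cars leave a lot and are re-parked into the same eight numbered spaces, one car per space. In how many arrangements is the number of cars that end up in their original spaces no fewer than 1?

25487

Sum C(8,i)·!(8-i) for i = 1..8:
  i=1: C(8,1)·!7 = 8·1854 = 14832
  i=2: C(8,2)·!6 = 28·265 = 7420
  i=3: C(8,3)·!5 = 56·44 = 2464
  i=4: C(8,4)·!4 = 70·9 = 630
  i=5: C(8,5)·!3 = 56·2 = 112
  i=6: C(8,6)·!2 = 28·1 = 28
  i=7: C(8,7)·!1 = 8·0 = 0
  i=8: C(8,8)·!0 = 1·1 = 1
Total = 25487.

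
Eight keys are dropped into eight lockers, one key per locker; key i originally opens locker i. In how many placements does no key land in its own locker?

14833

!8 is the nearest integer to 8!/e.
8! = 40320, and 40320/e ≈ 14832.90, so !8 = 14833.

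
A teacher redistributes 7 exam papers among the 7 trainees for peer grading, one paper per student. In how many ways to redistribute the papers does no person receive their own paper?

1854

Recurrence: !7 = 6·(!6 + !5).
!7 = 6·(265 + 44) = 6·309 = 1854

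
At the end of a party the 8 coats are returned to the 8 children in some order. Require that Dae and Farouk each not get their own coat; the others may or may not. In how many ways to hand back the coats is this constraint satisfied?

30960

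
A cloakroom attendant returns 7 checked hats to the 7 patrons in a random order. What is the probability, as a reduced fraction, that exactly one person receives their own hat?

53/144

Favorable outcomes: C(7,1)·!6 = 7·265 = 1855.
Total outcomes: 7! = 5040.
Probability = 1855/5040 = 53/144.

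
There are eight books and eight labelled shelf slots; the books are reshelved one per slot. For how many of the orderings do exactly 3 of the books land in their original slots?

2464

Choose which 3 of the 8 are fixed: C(8,3) = 56.
The remaining 5 must be deranged: !5 = 44.
Total: 56 × 44 = 2464.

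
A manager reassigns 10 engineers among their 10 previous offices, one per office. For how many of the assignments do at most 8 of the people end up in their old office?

# with exactly i fixed is C(10,i)·!(10-i); sum over i=0..8:
  i=0: C(10,0)·!10 = 1·1334961 = 1334961
  i=1: C(10,1)·!9 = 10·133496 = 1334960
  i=2: C(10,2)·!8 = 45·14833 = 667485
  i=3: C(10,3)·!7 = 120·1854 = 222480
  i=4: C(10,4)·!6 = 210·265 = 55650
  i=5: C(10,5)·!5 = 252·44 = 11088
  i=6: C(10,6)·!4 = 210·9 = 1890
  i=7: C(10,7)·!3 = 120·2 = 240
  i=8: C(10,8)·!2 = 45·1 = 45
Total = 3628799.

3628799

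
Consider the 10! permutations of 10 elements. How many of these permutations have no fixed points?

1334961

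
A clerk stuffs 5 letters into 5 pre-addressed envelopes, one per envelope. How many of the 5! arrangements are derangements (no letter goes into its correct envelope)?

44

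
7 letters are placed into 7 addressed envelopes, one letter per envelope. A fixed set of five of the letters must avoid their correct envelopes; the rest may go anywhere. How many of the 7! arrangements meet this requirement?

2428

Let A_j be the event that the j-th constrained one is fixed. By inclusion-exclusion over the 5 events:
Σ_{j=0}^{5} (-1)^j C(5,j)(7-j)!
= C(5,0)·7! - C(5,1)·6! + C(5,2)·5! - C(5,3)·4! + C(5,4)·3! - C(5,5)·2!
= 5040 - 3600 + 1200 - 240 + 30 - 2
= 2428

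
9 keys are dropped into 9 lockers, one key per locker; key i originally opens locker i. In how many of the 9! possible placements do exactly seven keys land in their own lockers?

Choose which 7 of the 9 are fixed: C(9,7) = 36.
The other 2 form a derangement: !2 = 1.
Total: 36 × 1 = 36.

36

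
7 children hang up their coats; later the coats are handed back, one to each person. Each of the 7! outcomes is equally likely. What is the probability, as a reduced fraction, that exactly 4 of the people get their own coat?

1/72

Favorable outcomes: C(7,4)·!3 = 35·2 = 70.
Total outcomes: 7! = 5040.
Probability = 70/5040 = 1/72.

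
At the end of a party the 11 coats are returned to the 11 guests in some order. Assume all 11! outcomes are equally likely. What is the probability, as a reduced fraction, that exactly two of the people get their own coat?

Favorable outcomes: C(11,2)·!9 = 55·133496 = 7342280.
Total outcomes: 11! = 39916800.
Probability = 7342280/39916800 = 16687/90720.

16687/90720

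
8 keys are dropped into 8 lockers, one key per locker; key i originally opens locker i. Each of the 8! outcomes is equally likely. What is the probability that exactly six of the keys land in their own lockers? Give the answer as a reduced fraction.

Favorable outcomes: C(8,6)·!2 = 28·1 = 28.
Total outcomes: 8! = 40320.
Probability = 28/40320 = 1/1440.

1/1440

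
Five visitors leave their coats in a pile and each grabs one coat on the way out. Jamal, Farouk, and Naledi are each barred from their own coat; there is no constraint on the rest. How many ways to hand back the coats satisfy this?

Let A_j be the event that the j-th constrained one is fixed. By inclusion-exclusion over the 3 events:
Σ_{j=0}^{3} (-1)^j C(3,j)(5-j)!
= C(3,0)·5! - C(3,1)·4! + C(3,2)·3! - C(3,3)·2!
= 120 - 72 + 18 - 2
= 64

64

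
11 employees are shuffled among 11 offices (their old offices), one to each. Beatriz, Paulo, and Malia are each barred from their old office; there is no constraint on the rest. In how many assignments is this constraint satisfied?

Inclusion-exclusion on the 3 forbidden self-matches:
Σ_{j=0}^{3} (-1)^j C(3,j)(11-j)!
= C(3,0)·11! - C(3,1)·10! + C(3,2)·9! - C(3,3)·8!
= 39916800 - 10886400 + 1088640 - 40320
= 30078720

30078720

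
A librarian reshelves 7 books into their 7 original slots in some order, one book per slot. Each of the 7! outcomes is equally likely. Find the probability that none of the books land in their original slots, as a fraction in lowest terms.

Favorable outcomes: !7 = 1854.
Total outcomes: 7! = 5040.
Probability = 1854/5040 = 103/280.

103/280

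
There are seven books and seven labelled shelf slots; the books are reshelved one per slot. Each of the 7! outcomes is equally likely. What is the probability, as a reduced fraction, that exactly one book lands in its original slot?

53/144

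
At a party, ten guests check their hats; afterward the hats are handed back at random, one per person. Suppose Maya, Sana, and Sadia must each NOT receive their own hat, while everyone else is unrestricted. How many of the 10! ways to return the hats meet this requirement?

2656080

Let A_j be the event that the j-th constrained one is fixed. By inclusion-exclusion over the 3 events:
Σ_{j=0}^{3} (-1)^j C(3,j)(10-j)!
= C(3,0)·10! - C(3,1)·9! + C(3,2)·8! - C(3,3)·7!
= 3628800 - 1088640 + 120960 - 5040
= 2656080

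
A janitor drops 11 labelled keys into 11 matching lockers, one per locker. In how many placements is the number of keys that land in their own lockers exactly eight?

330

Pick the 8 fixed positions: C(11,8) = 165 ways.
The other 3 form a derangement: !3 = 2.
Total: 165 × 2 = 330.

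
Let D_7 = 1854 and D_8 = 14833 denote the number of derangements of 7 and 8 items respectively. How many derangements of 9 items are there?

D_9 = (9-1)·(D_8 + D_7) = 8·(14833 + 1854) = 8·16687 = 133496.

133496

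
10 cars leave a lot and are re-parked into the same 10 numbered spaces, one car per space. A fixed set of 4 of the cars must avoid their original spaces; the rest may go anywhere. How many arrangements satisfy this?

Inclusion-exclusion on the 4 forbidden self-matches:
Σ_{j=0}^{4} (-1)^j C(4,j)(10-j)!
= C(4,0)·10! - C(4,1)·9! + C(4,2)·8! - C(4,3)·7! + C(4,4)·6!
= 3628800 - 1451520 + 241920 - 20160 + 720
= 2399760

2399760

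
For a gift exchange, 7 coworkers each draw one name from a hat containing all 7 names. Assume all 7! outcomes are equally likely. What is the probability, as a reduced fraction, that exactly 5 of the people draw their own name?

1/240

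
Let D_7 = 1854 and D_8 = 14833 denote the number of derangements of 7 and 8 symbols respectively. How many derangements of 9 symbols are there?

133496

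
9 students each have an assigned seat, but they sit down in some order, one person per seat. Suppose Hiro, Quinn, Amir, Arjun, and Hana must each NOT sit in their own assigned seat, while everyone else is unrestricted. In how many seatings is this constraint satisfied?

205056

Inclusion-exclusion on the 5 forbidden self-matches:
Σ_{j=0}^{5} (-1)^j C(5,j)(9-j)!
= C(5,0)·9! - C(5,1)·8! + C(5,2)·7! - C(5,3)·6! + C(5,4)·5! - C(5,5)·4!
= 362880 - 201600 + 50400 - 7200 + 600 - 24
= 205056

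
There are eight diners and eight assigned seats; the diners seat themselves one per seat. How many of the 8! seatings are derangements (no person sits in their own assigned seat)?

The subfactorial !8 = [8!/e] (nearest integer).
8! = 40320, and 40320/e ≈ 14832.90, so !8 = 14833.

14833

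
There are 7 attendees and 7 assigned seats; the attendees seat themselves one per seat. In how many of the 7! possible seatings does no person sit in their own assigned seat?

!7 is the nearest integer to 7!/e.
7! = 5040, and 5040/e ≈ 1854.11, so !7 = 1854.

1854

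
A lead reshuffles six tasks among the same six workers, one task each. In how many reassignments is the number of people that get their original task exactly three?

Choose which 3 of the 6 are fixed: C(6,3) = 20.
The other 3 form a derangement: !3 = 2.
Total: 20 × 2 = 40.

40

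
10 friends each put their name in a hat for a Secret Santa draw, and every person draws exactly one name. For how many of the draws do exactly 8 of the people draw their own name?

45

Pick the 8 fixed positions: C(10,8) = 45 ways.
The other 2 form a derangement: !2 = 1.
Total: 45 × 1 = 45.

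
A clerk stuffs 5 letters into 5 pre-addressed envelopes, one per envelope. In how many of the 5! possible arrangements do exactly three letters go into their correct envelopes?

Choose which 3 of the 5 are fixed: C(5,3) = 10.
The other 2 form a derangement: !2 = 1.
Total: 10 × 1 = 10.

10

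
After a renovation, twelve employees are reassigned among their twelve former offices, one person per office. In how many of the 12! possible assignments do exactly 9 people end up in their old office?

440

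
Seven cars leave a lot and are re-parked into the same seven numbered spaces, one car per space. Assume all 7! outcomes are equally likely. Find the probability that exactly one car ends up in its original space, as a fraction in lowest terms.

Favorable outcomes: C(7,1)·!6 = 7·265 = 1855.
Total outcomes: 7! = 5040.
Probability = 1855/5040 = 53/144.

53/144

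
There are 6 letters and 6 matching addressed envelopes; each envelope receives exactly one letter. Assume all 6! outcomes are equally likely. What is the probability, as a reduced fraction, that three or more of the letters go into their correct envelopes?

7/90

Favorable outcomes: Σ_{i≥3} C(6,i)·!(6-i) = 20·2 + 15·1 + 6·0 + 1·1 = 56.
Total outcomes: 6! = 720.
Probability = 56/720 = 7/90.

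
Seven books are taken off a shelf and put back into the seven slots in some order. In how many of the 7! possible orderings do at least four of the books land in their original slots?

# with exactly i fixed is C(7,i)·!(7-i); sum over i=4..7:
  i=4: C(7,4)·!3 = 35·2 = 70
  i=5: C(7,5)·!2 = 21·1 = 21
  i=6: C(7,6)·!1 = 7·0 = 0
  i=7: C(7,7)·!0 = 1·1 = 1
Total = 92.

92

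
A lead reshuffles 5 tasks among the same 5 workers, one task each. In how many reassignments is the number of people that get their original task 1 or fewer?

Sum C(5,i)·!(5-i) for i = 0..1:
  i=0: C(5,0)·!5 = 1·44 = 44
  i=1: C(5,1)·!4 = 5·9 = 45
Total = 89.

89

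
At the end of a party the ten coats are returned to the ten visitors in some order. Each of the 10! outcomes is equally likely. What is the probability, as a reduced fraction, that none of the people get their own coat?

16481/44800

Favorable outcomes: !10 = 1334961.
Total outcomes: 10! = 3628800.
Probability = 1334961/3628800 = 16481/44800.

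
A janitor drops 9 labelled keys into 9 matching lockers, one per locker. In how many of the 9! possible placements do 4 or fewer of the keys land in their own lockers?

# with exactly i fixed is C(9,i)·!(9-i); sum over i=0..4:
  i=0: C(9,0)·!9 = 1·133496 = 133496
  i=1: C(9,1)·!8 = 9·14833 = 133497
  i=2: C(9,2)·!7 = 36·1854 = 66744
  i=3: C(9,3)·!6 = 84·265 = 22260
  i=4: C(9,4)·!5 = 126·44 = 5544
Total = 361541.

361541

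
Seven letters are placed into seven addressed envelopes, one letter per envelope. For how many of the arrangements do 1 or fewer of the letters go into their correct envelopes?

Sum C(7,i)·!(7-i) for i = 0..1:
  i=0: C(7,0)·!7 = 1·1854 = 1854
  i=1: C(7,1)·!6 = 7·265 = 1855
Total = 3709.

3709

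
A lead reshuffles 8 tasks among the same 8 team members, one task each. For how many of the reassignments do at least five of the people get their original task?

# with exactly i fixed is C(8,i)·!(8-i); sum over i=5..8:
  i=5: C(8,5)·!3 = 56·2 = 112
  i=6: C(8,6)·!2 = 28·1 = 28
  i=7: C(8,7)·!1 = 8·0 = 0
  i=8: C(8,8)·!0 = 1·1 = 1
Total = 141.

141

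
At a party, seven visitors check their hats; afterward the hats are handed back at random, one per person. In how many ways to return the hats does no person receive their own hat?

1854

The number of derangements of 7 is !7 = Σ_{k=0}^{7} (-1)^k·7!/k!
= 7! - 7!/1! + 7!/2! - 7!/3! + 7!/4! - 7!/5! + 7!/6! - 7!/7!
= 5040 - 5040 + 2520 - 840 + 210 - 42 + 7 - 1
= 1854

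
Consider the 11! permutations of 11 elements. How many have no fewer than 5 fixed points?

146114

Sum C(11,i)·!(11-i) for i = 5..11:
  i=5: C(11,5)·!6 = 462·265 = 122430
  i=6: C(11,6)·!5 = 462·44 = 20328
  i=7: C(11,7)·!4 = 330·9 = 2970
  i=8: C(11,8)·!3 = 165·2 = 330
  i=9: C(11,9)·!2 = 55·1 = 55
  i=10: C(11,10)·!1 = 11·0 = 0
  i=11: C(11,11)·!0 = 1·1 = 1
Total = 146114.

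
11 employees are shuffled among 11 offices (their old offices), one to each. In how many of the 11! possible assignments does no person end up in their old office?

14684570

The number of derangements of 11 is !11 = Σ_{k=0}^{11} (-1)^k·11!/k!
= 11! - 11!/1! + 11!/2! - 11!/3! + 11!/4! - 11!/5! + 11!/6! - 11!/7! + 11!/8! - 11!/9! + 11!/10! - 11!/11!
= 39916800 - 39916800 + 19958400 - 6652800 + 1663200 - 332640 + 55440 - 7920 + 990 - 110 + 11 - 1
= 14684570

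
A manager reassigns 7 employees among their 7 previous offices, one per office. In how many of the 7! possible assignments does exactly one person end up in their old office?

Choose which one of the 7 is fixed: C(7,1) = 7.
The remaining 6 must be deranged: !6 = 265.
Total: 7 × 265 = 1855.

1855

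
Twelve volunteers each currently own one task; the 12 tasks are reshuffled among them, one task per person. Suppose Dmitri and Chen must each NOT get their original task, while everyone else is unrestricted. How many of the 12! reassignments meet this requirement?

Inclusion-exclusion on the 2 forbidden self-matches:
Σ_{j=0}^{2} (-1)^j C(2,j)(12-j)!
= C(2,0)·12! - C(2,1)·11! + C(2,2)·10!
= 479001600 - 79833600 + 3628800
= 402796800

402796800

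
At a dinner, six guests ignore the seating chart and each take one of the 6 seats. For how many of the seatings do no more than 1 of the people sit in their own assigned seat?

529

# with exactly i fixed is C(6,i)·!(6-i); sum over i=0..1:
  i=0: C(6,0)·!6 = 1·265 = 265
  i=1: C(6,1)·!5 = 6·44 = 264
Total = 529.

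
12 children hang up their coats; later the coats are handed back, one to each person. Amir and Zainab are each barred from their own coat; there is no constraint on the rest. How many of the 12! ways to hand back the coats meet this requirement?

Let A_j be the event that the j-th constrained one is fixed. By inclusion-exclusion over the 2 events:
Σ_{j=0}^{2} (-1)^j C(2,j)(12-j)!
= C(2,0)·12! - C(2,1)·11! + C(2,2)·10!
= 479001600 - 79833600 + 3628800
= 402796800

402796800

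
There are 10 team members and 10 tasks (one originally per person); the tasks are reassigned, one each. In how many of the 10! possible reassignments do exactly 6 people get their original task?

1890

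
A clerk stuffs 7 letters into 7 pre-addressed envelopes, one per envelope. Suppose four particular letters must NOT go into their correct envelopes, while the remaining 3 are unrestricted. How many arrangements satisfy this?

Let A_j be the event that the j-th constrained one is fixed. By inclusion-exclusion over the 4 events:
Σ_{j=0}^{4} (-1)^j C(4,j)(7-j)!
= C(4,0)·7! - C(4,1)·6! + C(4,2)·5! - C(4,3)·4! + C(4,4)·3!
= 5040 - 2880 + 720 - 96 + 6
= 2790

2790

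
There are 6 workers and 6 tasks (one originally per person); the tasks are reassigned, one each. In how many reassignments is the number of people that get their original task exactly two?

135

Pick the 2 fixed positions: C(6,2) = 15 ways.
The remaining 4 must be deranged: !4 = 9.
Total: 15 × 9 = 135.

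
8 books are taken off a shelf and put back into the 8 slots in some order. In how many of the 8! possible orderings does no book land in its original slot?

14833

The subfactorial !8 = [8!/e] (nearest integer).
8! = 40320, and 40320/e ≈ 14832.90, so !8 = 14833.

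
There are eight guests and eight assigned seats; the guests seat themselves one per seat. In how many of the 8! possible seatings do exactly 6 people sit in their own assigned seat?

Choose which 6 of the 8 are fixed: C(8,6) = 28.
The other 2 form a derangement: !2 = 1.
Total: 28 × 1 = 28.

28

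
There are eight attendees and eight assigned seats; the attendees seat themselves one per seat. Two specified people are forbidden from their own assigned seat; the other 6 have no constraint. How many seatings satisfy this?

Inclusion-exclusion on the 2 forbidden self-matches:
Σ_{j=0}^{2} (-1)^j C(2,j)(8-j)!
= C(2,0)·8! - C(2,1)·7! + C(2,2)·6!
= 40320 - 10080 + 720
= 30960

30960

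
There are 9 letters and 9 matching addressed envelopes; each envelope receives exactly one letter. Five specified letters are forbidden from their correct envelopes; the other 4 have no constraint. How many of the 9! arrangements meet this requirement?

Inclusion-exclusion on the 5 forbidden self-matches:
Σ_{j=0}^{5} (-1)^j C(5,j)(9-j)!
= C(5,0)·9! - C(5,1)·8! + C(5,2)·7! - C(5,3)·6! + C(5,4)·5! - C(5,5)·4!
= 362880 - 201600 + 50400 - 7200 + 600 - 24
= 205056

205056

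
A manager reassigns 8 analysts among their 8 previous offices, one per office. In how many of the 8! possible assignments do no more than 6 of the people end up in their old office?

# with exactly i fixed is C(8,i)·!(8-i); sum over i=0..6:
  i=0: C(8,0)·!8 = 1·14833 = 14833
  i=1: C(8,1)·!7 = 8·1854 = 14832
  i=2: C(8,2)·!6 = 28·265 = 7420
  i=3: C(8,3)·!5 = 56·44 = 2464
  i=4: C(8,4)·!4 = 70·9 = 630
  i=5: C(8,5)·!3 = 56·2 = 112
  i=6: C(8,6)·!2 = 28·1 = 28
Total = 40319.

40319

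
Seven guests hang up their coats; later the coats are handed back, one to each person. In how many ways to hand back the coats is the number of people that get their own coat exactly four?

Choose which 4 of the 7 are fixed: C(7,4) = 35.
The other 3 form a derangement: !3 = 2.
Total: 35 × 2 = 70.

70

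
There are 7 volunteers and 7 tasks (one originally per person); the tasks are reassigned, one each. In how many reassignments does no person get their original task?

1854

!7 = 7! · Σ_{k=0}^{7} (-1)^k/k!
= 7! - 7!/1! + 7!/2! - 7!/3! + 7!/4! - 7!/5! + 7!/6! - 7!/7!
= 5040 - 5040 + 2520 - 840 + 210 - 42 + 7 - 1
= 1854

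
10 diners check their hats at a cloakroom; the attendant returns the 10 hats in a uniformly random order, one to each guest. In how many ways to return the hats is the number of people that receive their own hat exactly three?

Choose which 3 of the 10 are fixed: C(10,3) = 120.
The remaining 7 must be deranged: !7 = 1854.
Total: 120 × 1854 = 222480.

222480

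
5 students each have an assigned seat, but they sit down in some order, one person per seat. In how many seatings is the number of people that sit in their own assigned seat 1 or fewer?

89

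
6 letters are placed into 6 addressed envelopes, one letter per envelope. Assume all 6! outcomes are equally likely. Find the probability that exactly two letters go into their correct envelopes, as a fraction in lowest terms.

3/16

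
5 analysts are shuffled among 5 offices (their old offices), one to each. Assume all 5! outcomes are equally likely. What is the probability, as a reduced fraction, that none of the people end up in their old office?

11/30

Favorable outcomes: !5 = 44.
Total outcomes: 5! = 120.
Probability = 44/120 = 11/30.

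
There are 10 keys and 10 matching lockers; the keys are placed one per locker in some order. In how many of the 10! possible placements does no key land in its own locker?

1334961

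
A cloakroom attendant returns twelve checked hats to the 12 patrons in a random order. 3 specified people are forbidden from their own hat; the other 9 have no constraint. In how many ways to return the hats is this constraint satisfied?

369774720

Let A_j be the event that the j-th constrained one is fixed. By inclusion-exclusion over the 3 events:
Σ_{j=0}^{3} (-1)^j C(3,j)(12-j)!
= C(3,0)·12! - C(3,1)·11! + C(3,2)·10! - C(3,3)·9!
= 479001600 - 119750400 + 10886400 - 362880
= 369774720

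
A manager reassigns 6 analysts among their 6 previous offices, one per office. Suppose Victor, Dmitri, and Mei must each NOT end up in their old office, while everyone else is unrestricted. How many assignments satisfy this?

426

Inclusion-exclusion on the 3 forbidden self-matches:
Σ_{j=0}^{3} (-1)^j C(3,j)(6-j)!
= C(3,0)·6! - C(3,1)·5! + C(3,2)·4! - C(3,3)·3!
= 720 - 360 + 72 - 6
= 426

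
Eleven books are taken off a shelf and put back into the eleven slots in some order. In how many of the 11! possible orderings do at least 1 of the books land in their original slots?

25232230

Sum C(11,i)·!(11-i) for i = 1..11:
  i=1: C(11,1)·!10 = 11·1334961 = 14684571
  i=2: C(11,2)·!9 = 55·133496 = 7342280
  i=3: C(11,3)·!8 = 165·14833 = 2447445
  i=4: C(11,4)·!7 = 330·1854 = 611820
  i=5: C(11,5)·!6 = 462·265 = 122430
  i=6: C(11,6)·!5 = 462·44 = 20328
  i=7: C(11,7)·!4 = 330·9 = 2970
  i=8: C(11,8)·!3 = 165·2 = 330
  i=9: C(11,9)·!2 = 55·1 = 55
  i=10: C(11,10)·!1 = 11·0 = 0
  i=11: C(11,11)·!0 = 1·1 = 1
Total = 25232230.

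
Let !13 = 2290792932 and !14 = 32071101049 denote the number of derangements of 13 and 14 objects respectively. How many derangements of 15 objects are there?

!15 = (15-1)·(!14 + !13) = 14·(32071101049 + 2290792932) = 14·34361893981 = 481066515734.

481066515734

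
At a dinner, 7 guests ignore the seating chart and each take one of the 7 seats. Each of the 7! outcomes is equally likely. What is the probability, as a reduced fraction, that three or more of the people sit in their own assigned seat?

407/5040

Favorable outcomes: Σ_{i≥3} C(7,i)·!(7-i) = 35·9 + 35·2 + 21·1 + 7·0 + 1·1 = 407.
Total outcomes: 7! = 5040.
Probability = 407/5040 = 407/5040.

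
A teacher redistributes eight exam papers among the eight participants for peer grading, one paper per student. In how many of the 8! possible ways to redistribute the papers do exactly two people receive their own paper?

7420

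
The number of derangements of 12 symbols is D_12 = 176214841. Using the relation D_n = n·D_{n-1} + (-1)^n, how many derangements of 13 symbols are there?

2290792932

D_13 = 13·176214841 - 1 = 2290792932.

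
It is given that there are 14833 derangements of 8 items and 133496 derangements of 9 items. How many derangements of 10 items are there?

!10 = (10-1)·(!9 + !8) = 9·(133496 + 14833) = 9·148329 = 1334961.

1334961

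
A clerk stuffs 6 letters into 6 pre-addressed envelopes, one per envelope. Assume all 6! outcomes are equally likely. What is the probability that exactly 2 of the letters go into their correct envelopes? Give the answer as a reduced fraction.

3/16

Favorable outcomes: C(6,2)·!4 = 15·9 = 135.
Total outcomes: 6! = 720.
Probability = 135/720 = 3/16.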